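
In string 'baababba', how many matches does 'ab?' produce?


Pattern 'ab?' matches 'a' optionally followed by 'b'.
String: 'baababba'
Scanning left to right for 'a' then checking next char:
  Match 1: 'a' (a not followed by b)
  Match 2: 'ab' (a followed by b)
  Match 3: 'ab' (a followed by b)
  Match 4: 'a' (a not followed by b)
Total matches: 4

4


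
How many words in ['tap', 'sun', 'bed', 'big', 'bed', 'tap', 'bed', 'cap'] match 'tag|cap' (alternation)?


Alternation 'tag|cap' matches either 'tag' or 'cap'.
Checking each word:
  'tap' -> no
  'sun' -> no
  'bed' -> no
  'big' -> no
  'bed' -> no
  'tap' -> no
  'bed' -> no
  'cap' -> MATCH
Matches: ['cap']
Count: 1

1


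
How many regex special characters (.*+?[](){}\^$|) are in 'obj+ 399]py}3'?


Regex special characters are: . * + ? [ ] ( ) { } \ ^ $ |
Scanning 'obj+ 399]py}3':
  pos 3: '+' -> SPECIAL
  pos 8: ']' -> SPECIAL
  pos 11: '}' -> SPECIAL
Special chars found: ['+', ']', '}']
Total: 3

3


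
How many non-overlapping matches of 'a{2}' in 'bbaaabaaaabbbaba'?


Pattern 'a{2}' matches exactly 2 consecutive a's (greedy, non-overlapping).
String: 'bbaaabaaaabbbaba'
Scanning for runs of a's:
  Run at pos 2: 'aaa' (length 3) -> 1 match(es)
  Run at pos 6: 'aaaa' (length 4) -> 2 match(es)
  Run at pos 13: 'a' (length 1) -> 0 match(es)
  Run at pos 15: 'a' (length 1) -> 0 match(es)
Matches found: ['aa', 'aa', 'aa']
Total: 3

3


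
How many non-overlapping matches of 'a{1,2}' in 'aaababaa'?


Pattern 'a{1,2}' matches between 1 and 2 consecutive a's (greedy).
String: 'aaababaa'
Finding runs of a's and applying greedy matching:
  Run at pos 0: 'aaa' (length 3)
  Run at pos 4: 'a' (length 1)
  Run at pos 6: 'aa' (length 2)
Matches: ['aa', 'a', 'a', 'aa']
Count: 4

4


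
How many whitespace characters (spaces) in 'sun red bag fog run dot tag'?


\s matches whitespace characters (spaces, tabs, etc.).
Text: 'sun red bag fog run dot tag'
This text has 7 words separated by spaces.
Number of spaces = number of words - 1 = 7 - 1 = 6

6


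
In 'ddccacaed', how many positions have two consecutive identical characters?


Looking for consecutive identical characters in 'ddccacaed':
  pos 0-1: 'd' vs 'd' -> MATCH ('dd')
  pos 1-2: 'd' vs 'c' -> different
  pos 2-3: 'c' vs 'c' -> MATCH ('cc')
  pos 3-4: 'c' vs 'a' -> different
  pos 4-5: 'a' vs 'c' -> different
  pos 5-6: 'c' vs 'a' -> different
  pos 6-7: 'a' vs 'e' -> different
  pos 7-8: 'e' vs 'd' -> different
Consecutive identical pairs: ['dd', 'cc']
Count: 2

2


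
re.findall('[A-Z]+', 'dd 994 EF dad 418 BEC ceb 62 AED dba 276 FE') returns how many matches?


Pattern '[A-Z]+' finds one or more uppercase letters.
Text: 'dd 994 EF dad 418 BEC ceb 62 AED dba 276 FE'
Scanning for matches:
  Match 1: 'EF'
  Match 2: 'BEC'
  Match 3: 'AED'
  Match 4: 'FE'
Total matches: 4

4


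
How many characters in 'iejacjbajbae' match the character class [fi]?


Character class [fi] matches any of: {f, i}
Scanning string 'iejacjbajbae' character by character:
  pos 0: 'i' -> MATCH
  pos 1: 'e' -> no
  pos 2: 'j' -> no
  pos 3: 'a' -> no
  pos 4: 'c' -> no
  pos 5: 'j' -> no
  pos 6: 'b' -> no
  pos 7: 'a' -> no
  pos 8: 'j' -> no
  pos 9: 'b' -> no
  pos 10: 'a' -> no
  pos 11: 'e' -> no
Total matches: 1

1


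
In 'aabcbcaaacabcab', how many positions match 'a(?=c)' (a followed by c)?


Lookahead 'a(?=c)' matches 'a' only when followed by 'c'.
String: 'aabcbcaaacabcab'
Checking each position where char is 'a':
  pos 0: 'a' -> no (next='a')
  pos 1: 'a' -> no (next='b')
  pos 6: 'a' -> no (next='a')
  pos 7: 'a' -> no (next='a')
  pos 8: 'a' -> MATCH (next='c')
  pos 10: 'a' -> no (next='b')
  pos 13: 'a' -> no (next='b')
Matching positions: [8]
Count: 1

1


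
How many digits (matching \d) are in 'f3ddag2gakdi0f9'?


\d matches any digit 0-9.
Scanning 'f3ddag2gakdi0f9':
  pos 1: '3' -> DIGIT
  pos 6: '2' -> DIGIT
  pos 12: '0' -> DIGIT
  pos 14: '9' -> DIGIT
Digits found: ['3', '2', '0', '9']
Total: 4

4


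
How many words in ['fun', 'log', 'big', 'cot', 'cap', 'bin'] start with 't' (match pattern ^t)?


Pattern ^t anchors to start of word. Check which words begin with 't':
  'fun' -> no
  'log' -> no
  'big' -> no
  'cot' -> no
  'cap' -> no
  'bin' -> no
Matching words: []
Count: 0

0


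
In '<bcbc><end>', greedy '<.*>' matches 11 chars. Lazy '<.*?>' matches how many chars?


Greedy '<.*>' tries to match as MUCH as possible.
Lazy '<.*?>' tries to match as LITTLE as possible.

String: '<bcbc><end>'
Greedy '<.*>' starts at first '<' and extends to the LAST '>': '<bcbc><end>' (11 chars)
Lazy '<.*?>' starts at first '<' and stops at the FIRST '>': '<bcbc>' (6 chars)

6


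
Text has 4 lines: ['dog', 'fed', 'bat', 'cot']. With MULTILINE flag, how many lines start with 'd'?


With MULTILINE flag, ^ matches the start of each line.
Lines: ['dog', 'fed', 'bat', 'cot']
Checking which lines start with 'd':
  Line 1: 'dog' -> MATCH
  Line 2: 'fed' -> no
  Line 3: 'bat' -> no
  Line 4: 'cot' -> no
Matching lines: ['dog']
Count: 1

1


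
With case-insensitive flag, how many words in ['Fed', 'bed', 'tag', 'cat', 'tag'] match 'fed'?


Case-insensitive matching: compare each word's lowercase form to 'fed'.
  'Fed' -> lower='fed' -> MATCH
  'bed' -> lower='bed' -> no
  'tag' -> lower='tag' -> no
  'cat' -> lower='cat' -> no
  'tag' -> lower='tag' -> no
Matches: ['Fed']
Count: 1

1


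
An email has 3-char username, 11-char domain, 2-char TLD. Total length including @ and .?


An email address has format: username@domain.tld
Username length: 3
'@' character: 1
Domain length: 11
'.' character: 1
TLD length: 2
Total = 3 + 1 + 11 + 1 + 2 = 18

18


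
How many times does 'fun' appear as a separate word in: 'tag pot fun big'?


Scanning each word for exact match 'fun':
  Word 1: 'tag' -> no
  Word 2: 'pot' -> no
  Word 3: 'fun' -> MATCH
  Word 4: 'big' -> no
Total matches: 1

1


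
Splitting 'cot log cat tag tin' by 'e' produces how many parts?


Splitting by 'e' breaks the string at each occurrence of the separator.
Text: 'cot log cat tag tin'
Parts after split:
  Part 1: 'cot log cat tag tin'
Total parts: 1

1


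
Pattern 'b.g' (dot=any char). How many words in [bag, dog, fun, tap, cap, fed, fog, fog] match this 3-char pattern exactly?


Pattern 'b.g' means: starts with 'b', any single char, ends with 'g'.
Checking each word (must be exactly 3 chars):
  'bag' (len=3): MATCH
  'dog' (len=3): no
  'fun' (len=3): no
  'tap' (len=3): no
  'cap' (len=3): no
  'fed' (len=3): no
  'fog' (len=3): no
  'fog' (len=3): no
Matching words: ['bag']
Total: 1

1


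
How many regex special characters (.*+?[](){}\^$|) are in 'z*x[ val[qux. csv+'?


Regex special characters are: . * + ? [ ] ( ) { } \ ^ $ |
Scanning 'z*x[ val[qux. csv+':
  pos 1: '*' -> SPECIAL
  pos 3: '[' -> SPECIAL
  pos 8: '[' -> SPECIAL
  pos 12: '.' -> SPECIAL
  pos 17: '+' -> SPECIAL
Special chars found: ['*', '[', '[', '.', '+']
Total: 5

5


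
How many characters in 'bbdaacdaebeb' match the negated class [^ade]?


Negated class [^ade] matches any char NOT in {a, d, e}
Scanning 'bbdaacdaebeb':
  pos 0: 'b' -> MATCH
  pos 1: 'b' -> MATCH
  pos 2: 'd' -> no (excluded)
  pos 3: 'a' -> no (excluded)
  pos 4: 'a' -> no (excluded)
  pos 5: 'c' -> MATCH
  pos 6: 'd' -> no (excluded)
  pos 7: 'a' -> no (excluded)
  pos 8: 'e' -> no (excluded)
  pos 9: 'b' -> MATCH
  pos 10: 'e' -> no (excluded)
  pos 11: 'b' -> MATCH
Total matches: 5

5


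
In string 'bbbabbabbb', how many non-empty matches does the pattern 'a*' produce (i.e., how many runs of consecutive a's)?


Pattern 'a*' matches zero or more a's. We want non-empty runs of consecutive a's.
String: 'bbbabbabbb'
Walking through the string to find runs of a's:
  Run 1: positions 3-3 -> 'a'
  Run 2: positions 6-6 -> 'a'
Non-empty runs found: ['a', 'a']
Count: 2

2


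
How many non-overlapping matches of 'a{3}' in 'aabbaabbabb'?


Pattern 'a{3}' matches exactly 3 consecutive a's (greedy, non-overlapping).
String: 'aabbaabbabb'
Scanning for runs of a's:
  Run at pos 0: 'aa' (length 2) -> 0 match(es)
  Run at pos 4: 'aa' (length 2) -> 0 match(es)
  Run at pos 8: 'a' (length 1) -> 0 match(es)
Matches found: []
Total: 0

0


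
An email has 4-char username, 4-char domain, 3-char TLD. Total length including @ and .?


An email address has format: username@domain.tld
Username length: 4
'@' character: 1
Domain length: 4
'.' character: 1
TLD length: 3
Total = 4 + 1 + 4 + 1 + 3 = 13

13


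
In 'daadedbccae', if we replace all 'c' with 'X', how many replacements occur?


re.sub('c', 'X', text) replaces every occurrence of 'c' with 'X'.
Text: 'daadedbccae'
Scanning for 'c':
  pos 7: 'c' -> replacement #1
  pos 8: 'c' -> replacement #2
Total replacements: 2

2


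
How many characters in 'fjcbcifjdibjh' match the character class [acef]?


Character class [acef] matches any of: {a, c, e, f}
Scanning string 'fjcbcifjdibjh' character by character:
  pos 0: 'f' -> MATCH
  pos 1: 'j' -> no
  pos 2: 'c' -> MATCH
  pos 3: 'b' -> no
  pos 4: 'c' -> MATCH
  pos 5: 'i' -> no
  pos 6: 'f' -> MATCH
  pos 7: 'j' -> no
  pos 8: 'd' -> no
  pos 9: 'i' -> no
  pos 10: 'b' -> no
  pos 11: 'j' -> no
  pos 12: 'h' -> no
Total matches: 4

4


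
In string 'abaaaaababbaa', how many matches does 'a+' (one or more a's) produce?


Pattern 'a+' matches one or more consecutive a's.
String: 'abaaaaababbaa'
Scanning for runs of a:
  Match 1: 'a' (length 1)
  Match 2: 'aaaaa' (length 5)
  Match 3: 'a' (length 1)
  Match 4: 'aa' (length 2)
Total matches: 4

4


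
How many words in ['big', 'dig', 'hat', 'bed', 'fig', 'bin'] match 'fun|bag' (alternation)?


Alternation 'fun|bag' matches either 'fun' or 'bag'.
Checking each word:
  'big' -> no
  'dig' -> no
  'hat' -> no
  'bed' -> no
  'fig' -> no
  'bin' -> no
Matches: []
Count: 0

0


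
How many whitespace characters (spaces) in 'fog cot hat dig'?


\s matches whitespace characters (spaces, tabs, etc.).
Text: 'fog cot hat dig'
This text has 4 words separated by spaces.
Number of spaces = number of words - 1 = 4 - 1 = 3

3


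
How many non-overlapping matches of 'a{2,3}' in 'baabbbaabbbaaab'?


Pattern 'a{2,3}' matches between 2 and 3 consecutive a's (greedy).
String: 'baabbbaabbbaaab'
Finding runs of a's and applying greedy matching:
  Run at pos 1: 'aa' (length 2)
  Run at pos 6: 'aa' (length 2)
  Run at pos 11: 'aaa' (length 3)
Matches: ['aa', 'aa', 'aaa']
Count: 3

3


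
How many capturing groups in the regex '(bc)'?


To count capturing groups, count each '(' that starts a group.
Pattern: '(bc)'
Walking through the pattern:
  Position 0: '(' -> group #1
Total capturing groups: 1

1


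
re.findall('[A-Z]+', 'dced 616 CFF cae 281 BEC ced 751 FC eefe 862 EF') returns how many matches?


Pattern '[A-Z]+' finds one or more uppercase letters.
Text: 'dced 616 CFF cae 281 BEC ced 751 FC eefe 862 EF'
Scanning for matches:
  Match 1: 'CFF'
  Match 2: 'BEC'
  Match 3: 'FC'
  Match 4: 'EF'
Total matches: 4

4


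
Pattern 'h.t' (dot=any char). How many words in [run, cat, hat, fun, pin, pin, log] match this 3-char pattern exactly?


Pattern 'h.t' means: starts with 'h', any single char, ends with 't'.
Checking each word (must be exactly 3 chars):
  'run' (len=3): no
  'cat' (len=3): no
  'hat' (len=3): MATCH
  'fun' (len=3): no
  'pin' (len=3): no
  'pin' (len=3): no
  'log' (len=3): no
Matching words: ['hat']
Total: 1

1


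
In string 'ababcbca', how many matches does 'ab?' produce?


Pattern 'ab?' matches 'a' optionally followed by 'b'.
String: 'ababcbca'
Scanning left to right for 'a' then checking next char:
  Match 1: 'ab' (a followed by b)
  Match 2: 'ab' (a followed by b)
  Match 3: 'a' (a not followed by b)
Total matches: 3

3


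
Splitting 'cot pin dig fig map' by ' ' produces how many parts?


Splitting by ' ' breaks the string at each occurrence of the separator.
Text: 'cot pin dig fig map'
Parts after split:
  Part 1: 'cot'
  Part 2: 'pin'
  Part 3: 'dig'
  Part 4: 'fig'
  Part 5: 'map'
Total parts: 5

5


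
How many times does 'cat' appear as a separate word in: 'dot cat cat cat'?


Scanning each word for exact match 'cat':
  Word 1: 'dot' -> no
  Word 2: 'cat' -> MATCH
  Word 3: 'cat' -> MATCH
  Word 4: 'cat' -> MATCH
Total matches: 3

3


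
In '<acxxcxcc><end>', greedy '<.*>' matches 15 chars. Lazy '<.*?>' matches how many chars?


Greedy '<.*>' tries to match as MUCH as possible.
Lazy '<.*?>' tries to match as LITTLE as possible.

String: '<acxxcxcc><end>'
Greedy '<.*>' starts at first '<' and extends to the LAST '>': '<acxxcxcc><end>' (15 chars)
Lazy '<.*?>' starts at first '<' and stops at the FIRST '>': '<acxxcxcc>' (10 chars)

10


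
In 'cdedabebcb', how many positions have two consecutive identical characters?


Looking for consecutive identical characters in 'cdedabebcb':
  pos 0-1: 'c' vs 'd' -> different
  pos 1-2: 'd' vs 'e' -> different
  pos 2-3: 'e' vs 'd' -> different
  pos 3-4: 'd' vs 'a' -> different
  pos 4-5: 'a' vs 'b' -> different
  pos 5-6: 'b' vs 'e' -> different
  pos 6-7: 'e' vs 'b' -> different
  pos 7-8: 'b' vs 'c' -> different
  pos 8-9: 'c' vs 'b' -> different
Consecutive identical pairs: []
Count: 0

0


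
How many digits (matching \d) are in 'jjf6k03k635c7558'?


\d matches any digit 0-9.
Scanning 'jjf6k03k635c7558':
  pos 3: '6' -> DIGIT
  pos 5: '0' -> DIGIT
  pos 6: '3' -> DIGIT
  pos 8: '6' -> DIGIT
  pos 9: '3' -> DIGIT
  pos 10: '5' -> DIGIT
  pos 12: '7' -> DIGIT
  pos 13: '5' -> DIGIT
  pos 14: '5' -> DIGIT
  pos 15: '8' -> DIGIT
Digits found: ['6', '0', '3', '6', '3', '5', '7', '5', '5', '8']
Total: 10

10


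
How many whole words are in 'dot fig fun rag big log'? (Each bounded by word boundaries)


Word boundaries (\b) mark the start/end of each word.
Text: 'dot fig fun rag big log'
Splitting by whitespace:
  Word 1: 'dot'
  Word 2: 'fig'
  Word 3: 'fun'
  Word 4: 'rag'
  Word 5: 'big'
  Word 6: 'log'
Total whole words: 6

6


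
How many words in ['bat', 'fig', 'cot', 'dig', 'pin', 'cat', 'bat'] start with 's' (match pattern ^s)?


Pattern ^s anchors to start of word. Check which words begin with 's':
  'bat' -> no
  'fig' -> no
  'cot' -> no
  'dig' -> no
  'pin' -> no
  'cat' -> no
  'bat' -> no
Matching words: []
Count: 0

0


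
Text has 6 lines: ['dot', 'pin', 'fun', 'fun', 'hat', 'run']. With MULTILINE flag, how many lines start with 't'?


With MULTILINE flag, ^ matches the start of each line.
Lines: ['dot', 'pin', 'fun', 'fun', 'hat', 'run']
Checking which lines start with 't':
  Line 1: 'dot' -> no
  Line 2: 'pin' -> no
  Line 3: 'fun' -> no
  Line 4: 'fun' -> no
  Line 5: 'hat' -> no
  Line 6: 'run' -> no
Matching lines: []
Count: 0

0


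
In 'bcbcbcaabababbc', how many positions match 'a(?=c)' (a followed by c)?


Lookahead 'a(?=c)' matches 'a' only when followed by 'c'.
String: 'bcbcbcaabababbc'
Checking each position where char is 'a':
  pos 6: 'a' -> no (next='a')
  pos 7: 'a' -> no (next='b')
  pos 9: 'a' -> no (next='b')
  pos 11: 'a' -> no (next='b')
Matching positions: []
Count: 0

0


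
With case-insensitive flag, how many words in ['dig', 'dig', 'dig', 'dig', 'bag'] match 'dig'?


Case-insensitive matching: compare each word's lowercase form to 'dig'.
  'dig' -> lower='dig' -> MATCH
  'dig' -> lower='dig' -> MATCH
  'dig' -> lower='dig' -> MATCH
  'dig' -> lower='dig' -> MATCH
  'bag' -> lower='bag' -> no
Matches: ['dig', 'dig', 'dig', 'dig']
Count: 4

4


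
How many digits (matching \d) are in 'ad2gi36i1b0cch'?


\d matches any digit 0-9.
Scanning 'ad2gi36i1b0cch':
  pos 2: '2' -> DIGIT
  pos 5: '3' -> DIGIT
  pos 6: '6' -> DIGIT
  pos 8: '1' -> DIGIT
  pos 10: '0' -> DIGIT
Digits found: ['2', '3', '6', '1', '0']
Total: 5

5


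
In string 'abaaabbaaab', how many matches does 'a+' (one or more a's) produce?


Pattern 'a+' matches one or more consecutive a's.
String: 'abaaabbaaab'
Scanning for runs of a:
  Match 1: 'a' (length 1)
  Match 2: 'aaa' (length 3)
  Match 3: 'aaa' (length 3)
Total matches: 3

3


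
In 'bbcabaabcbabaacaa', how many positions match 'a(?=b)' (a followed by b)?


Lookahead 'a(?=b)' matches 'a' only when followed by 'b'.
String: 'bbcabaabcbabaacaa'
Checking each position where char is 'a':
  pos 3: 'a' -> MATCH (next='b')
  pos 5: 'a' -> no (next='a')
  pos 6: 'a' -> MATCH (next='b')
  pos 10: 'a' -> MATCH (next='b')
  pos 12: 'a' -> no (next='a')
  pos 13: 'a' -> no (next='c')
  pos 15: 'a' -> no (next='a')
Matching positions: [3, 6, 10]
Count: 3

3


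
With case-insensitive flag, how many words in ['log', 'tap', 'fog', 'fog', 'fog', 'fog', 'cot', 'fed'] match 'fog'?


Case-insensitive matching: compare each word's lowercase form to 'fog'.
  'log' -> lower='log' -> no
  'tap' -> lower='tap' -> no
  'fog' -> lower='fog' -> MATCH
  'fog' -> lower='fog' -> MATCH
  'fog' -> lower='fog' -> MATCH
  'fog' -> lower='fog' -> MATCH
  'cot' -> lower='cot' -> no
  'fed' -> lower='fed' -> no
Matches: ['fog', 'fog', 'fog', 'fog']
Count: 4

4


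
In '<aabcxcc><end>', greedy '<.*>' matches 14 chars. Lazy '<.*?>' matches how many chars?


Greedy '<.*>' tries to match as MUCH as possible.
Lazy '<.*?>' tries to match as LITTLE as possible.

String: '<aabcxcc><end>'
Greedy '<.*>' starts at first '<' and extends to the LAST '>': '<aabcxcc><end>' (14 chars)
Lazy '<.*?>' starts at first '<' and stops at the FIRST '>': '<aabcxcc>' (9 chars)

9


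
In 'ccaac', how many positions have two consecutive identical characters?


Looking for consecutive identical characters in 'ccaac':
  pos 0-1: 'c' vs 'c' -> MATCH ('cc')
  pos 1-2: 'c' vs 'a' -> different
  pos 2-3: 'a' vs 'a' -> MATCH ('aa')
  pos 3-4: 'a' vs 'c' -> different
Consecutive identical pairs: ['cc', 'aa']
Count: 2

2


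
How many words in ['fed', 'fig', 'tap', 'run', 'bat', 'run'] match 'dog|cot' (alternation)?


Alternation 'dog|cot' matches either 'dog' or 'cot'.
Checking each word:
  'fed' -> no
  'fig' -> no
  'tap' -> no
  'run' -> no
  'bat' -> no
  'run' -> no
Matches: []
Count: 0

0


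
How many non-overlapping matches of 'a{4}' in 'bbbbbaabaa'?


Pattern 'a{4}' matches exactly 4 consecutive a's (greedy, non-overlapping).
String: 'bbbbbaabaa'
Scanning for runs of a's:
  Run at pos 5: 'aa' (length 2) -> 0 match(es)
  Run at pos 8: 'aa' (length 2) -> 0 match(es)
Matches found: []
Total: 0

0


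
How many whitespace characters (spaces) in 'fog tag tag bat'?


\s matches whitespace characters (spaces, tabs, etc.).
Text: 'fog tag tag bat'
This text has 4 words separated by spaces.
Number of spaces = number of words - 1 = 4 - 1 = 3

3


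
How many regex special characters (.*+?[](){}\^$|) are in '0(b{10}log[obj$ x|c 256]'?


Regex special characters are: . * + ? [ ] ( ) { } \ ^ $ |
Scanning '0(b{10}log[obj$ x|c 256]':
  pos 1: '(' -> SPECIAL
  pos 3: '{' -> SPECIAL
  pos 6: '}' -> SPECIAL
  pos 10: '[' -> SPECIAL
  pos 14: '$' -> SPECIAL
  pos 17: '|' -> SPECIAL
  pos 23: ']' -> SPECIAL
Special chars found: ['(', '{', '}', '[', '$', '|', ']']
Total: 7

7


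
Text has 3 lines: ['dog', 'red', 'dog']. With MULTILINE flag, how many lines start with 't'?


With MULTILINE flag, ^ matches the start of each line.
Lines: ['dog', 'red', 'dog']
Checking which lines start with 't':
  Line 1: 'dog' -> no
  Line 2: 'red' -> no
  Line 3: 'dog' -> no
Matching lines: []
Count: 0

0


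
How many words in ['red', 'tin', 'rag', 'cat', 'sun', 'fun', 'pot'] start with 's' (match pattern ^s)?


Pattern ^s anchors to start of word. Check which words begin with 's':
  'red' -> no
  'tin' -> no
  'rag' -> no
  'cat' -> no
  'sun' -> MATCH (starts with 's')
  'fun' -> no
  'pot' -> no
Matching words: ['sun']
Count: 1

1


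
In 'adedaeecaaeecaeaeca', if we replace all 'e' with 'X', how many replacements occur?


re.sub('e', 'X', text) replaces every occurrence of 'e' with 'X'.
Text: 'adedaeecaaeecaeaeca'
Scanning for 'e':
  pos 2: 'e' -> replacement #1
  pos 5: 'e' -> replacement #2
  pos 6: 'e' -> replacement #3
  pos 10: 'e' -> replacement #4
  pos 11: 'e' -> replacement #5
  pos 14: 'e' -> replacement #6
  pos 16: 'e' -> replacement #7
Total replacements: 7

7


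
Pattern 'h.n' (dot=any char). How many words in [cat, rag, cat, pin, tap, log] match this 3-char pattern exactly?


Pattern 'h.n' means: starts with 'h', any single char, ends with 'n'.
Checking each word (must be exactly 3 chars):
  'cat' (len=3): no
  'rag' (len=3): no
  'cat' (len=3): no
  'pin' (len=3): no
  'tap' (len=3): no
  'log' (len=3): no
Matching words: []
Total: 0

0


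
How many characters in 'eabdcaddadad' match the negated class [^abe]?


Negated class [^abe] matches any char NOT in {a, b, e}
Scanning 'eabdcaddadad':
  pos 0: 'e' -> no (excluded)
  pos 1: 'a' -> no (excluded)
  pos 2: 'b' -> no (excluded)
  pos 3: 'd' -> MATCH
  pos 4: 'c' -> MATCH
  pos 5: 'a' -> no (excluded)
  pos 6: 'd' -> MATCH
  pos 7: 'd' -> MATCH
  pos 8: 'a' -> no (excluded)
  pos 9: 'd' -> MATCH
  pos 10: 'a' -> no (excluded)
  pos 11: 'd' -> MATCH
Total matches: 6

6


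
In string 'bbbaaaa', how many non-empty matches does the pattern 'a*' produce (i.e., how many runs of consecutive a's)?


Pattern 'a*' matches zero or more a's. We want non-empty runs of consecutive a's.
String: 'bbbaaaa'
Walking through the string to find runs of a's:
  Run 1: positions 3-6 -> 'aaaa'
Non-empty runs found: ['aaaa']
Count: 1

1


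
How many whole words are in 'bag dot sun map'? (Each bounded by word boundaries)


Word boundaries (\b) mark the start/end of each word.
Text: 'bag dot sun map'
Splitting by whitespace:
  Word 1: 'bag'
  Word 2: 'dot'
  Word 3: 'sun'
  Word 4: 'map'
Total whole words: 4

4


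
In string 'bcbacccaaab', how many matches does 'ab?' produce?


Pattern 'ab?' matches 'a' optionally followed by 'b'.
String: 'bcbacccaaab'
Scanning left to right for 'a' then checking next char:
  Match 1: 'a' (a not followed by b)
  Match 2: 'a' (a not followed by b)
  Match 3: 'a' (a not followed by b)
  Match 4: 'ab' (a followed by b)
Total matches: 4

4


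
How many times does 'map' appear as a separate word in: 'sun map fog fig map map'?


Scanning each word for exact match 'map':
  Word 1: 'sun' -> no
  Word 2: 'map' -> MATCH
  Word 3: 'fog' -> no
  Word 4: 'fig' -> no
  Word 5: 'map' -> MATCH
  Word 6: 'map' -> MATCH
Total matches: 3

3


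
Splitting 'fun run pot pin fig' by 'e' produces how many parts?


Splitting by 'e' breaks the string at each occurrence of the separator.
Text: 'fun run pot pin fig'
Parts after split:
  Part 1: 'fun run pot pin fig'
Total parts: 1

1


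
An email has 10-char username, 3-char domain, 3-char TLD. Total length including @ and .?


An email address has format: username@domain.tld
Username length: 10
'@' character: 1
Domain length: 3
'.' character: 1
TLD length: 3
Total = 10 + 1 + 3 + 1 + 3 = 18

18


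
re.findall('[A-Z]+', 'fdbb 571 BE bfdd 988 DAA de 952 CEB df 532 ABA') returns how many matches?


Pattern '[A-Z]+' finds one or more uppercase letters.
Text: 'fdbb 571 BE bfdd 988 DAA de 952 CEB df 532 ABA'
Scanning for matches:
  Match 1: 'BE'
  Match 2: 'DAA'
  Match 3: 'CEB'
  Match 4: 'ABA'
Total matches: 4

4


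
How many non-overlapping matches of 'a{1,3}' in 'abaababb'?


Pattern 'a{1,3}' matches between 1 and 3 consecutive a's (greedy).
String: 'abaababb'
Finding runs of a's and applying greedy matching:
  Run at pos 0: 'a' (length 1)
  Run at pos 2: 'aa' (length 2)
  Run at pos 5: 'a' (length 1)
Matches: ['a', 'aa', 'a']
Count: 3

3


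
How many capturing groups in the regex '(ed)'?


To count capturing groups, count each '(' that starts a group.
Pattern: '(ed)'
Walking through the pattern:
  Position 0: '(' -> group #1
Total capturing groups: 1

1


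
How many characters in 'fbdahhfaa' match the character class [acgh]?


Character class [acgh] matches any of: {a, c, g, h}
Scanning string 'fbdahhfaa' character by character:
  pos 0: 'f' -> no
  pos 1: 'b' -> no
  pos 2: 'd' -> no
  pos 3: 'a' -> MATCH
  pos 4: 'h' -> MATCH
  pos 5: 'h' -> MATCH
  pos 6: 'f' -> no
  pos 7: 'a' -> MATCH
  pos 8: 'a' -> MATCH
Total matches: 5

5


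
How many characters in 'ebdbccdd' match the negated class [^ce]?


Negated class [^ce] matches any char NOT in {c, e}
Scanning 'ebdbccdd':
  pos 0: 'e' -> no (excluded)
  pos 1: 'b' -> MATCH
  pos 2: 'd' -> MATCH
  pos 3: 'b' -> MATCH
  pos 4: 'c' -> no (excluded)
  pos 5: 'c' -> no (excluded)
  pos 6: 'd' -> MATCH
  pos 7: 'd' -> MATCH
Total matches: 5

5


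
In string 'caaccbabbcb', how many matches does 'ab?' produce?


Pattern 'ab?' matches 'a' optionally followed by 'b'.
String: 'caaccbabbcb'
Scanning left to right for 'a' then checking next char:
  Match 1: 'a' (a not followed by b)
  Match 2: 'a' (a not followed by b)
  Match 3: 'ab' (a followed by b)
Total matches: 3

3


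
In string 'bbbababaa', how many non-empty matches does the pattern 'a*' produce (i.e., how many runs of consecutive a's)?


Pattern 'a*' matches zero or more a's. We want non-empty runs of consecutive a's.
String: 'bbbababaa'
Walking through the string to find runs of a's:
  Run 1: positions 3-3 -> 'a'
  Run 2: positions 5-5 -> 'a'
  Run 3: positions 7-8 -> 'aa'
Non-empty runs found: ['a', 'a', 'aa']
Count: 3

3


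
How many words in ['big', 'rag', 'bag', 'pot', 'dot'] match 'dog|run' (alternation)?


Alternation 'dog|run' matches either 'dog' or 'run'.
Checking each word:
  'big' -> no
  'rag' -> no
  'bag' -> no
  'pot' -> no
  'dot' -> no
Matches: []
Count: 0

0


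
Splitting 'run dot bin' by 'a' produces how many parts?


Splitting by 'a' breaks the string at each occurrence of the separator.
Text: 'run dot bin'
Parts after split:
  Part 1: 'run dot bin'
Total parts: 1

1


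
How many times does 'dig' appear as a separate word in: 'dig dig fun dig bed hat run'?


Scanning each word for exact match 'dig':
  Word 1: 'dig' -> MATCH
  Word 2: 'dig' -> MATCH
  Word 3: 'fun' -> no
  Word 4: 'dig' -> MATCH
  Word 5: 'bed' -> no
  Word 6: 'hat' -> no
  Word 7: 'run' -> no
Total matches: 3

3


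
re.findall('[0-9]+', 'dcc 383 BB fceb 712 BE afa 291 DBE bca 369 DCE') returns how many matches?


Pattern '[0-9]+' finds one or more digits.
Text: 'dcc 383 BB fceb 712 BE afa 291 DBE bca 369 DCE'
Scanning for matches:
  Match 1: '383'
  Match 2: '712'
  Match 3: '291'
  Match 4: '369'
Total matches: 4

4


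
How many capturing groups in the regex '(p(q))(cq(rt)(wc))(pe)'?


To count capturing groups, count each '(' that starts a group.
Pattern: '(p(q))(cq(rt)(wc))(pe)'
Walking through the pattern:
  Position 0: '(' -> group #1
  Position 2: '(' -> group #2
  Position 6: '(' -> group #3
  Position 9: '(' -> group #4
  Position 13: '(' -> group #5
  Position 18: '(' -> group #6
Total capturing groups: 6

6


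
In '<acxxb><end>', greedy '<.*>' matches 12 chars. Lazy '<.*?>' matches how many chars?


Greedy '<.*>' tries to match as MUCH as possible.
Lazy '<.*?>' tries to match as LITTLE as possible.

String: '<acxxb><end>'
Greedy '<.*>' starts at first '<' and extends to the LAST '>': '<acxxb><end>' (12 chars)
Lazy '<.*?>' starts at first '<' and stops at the FIRST '>': '<acxxb>' (7 chars)

7


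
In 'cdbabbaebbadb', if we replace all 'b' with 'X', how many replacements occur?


re.sub('b', 'X', text) replaces every occurrence of 'b' with 'X'.
Text: 'cdbabbaebbadb'
Scanning for 'b':
  pos 2: 'b' -> replacement #1
  pos 4: 'b' -> replacement #2
  pos 5: 'b' -> replacement #3
  pos 8: 'b' -> replacement #4
  pos 9: 'b' -> replacement #5
  pos 12: 'b' -> replacement #6
Total replacements: 6

6


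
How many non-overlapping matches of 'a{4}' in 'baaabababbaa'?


Pattern 'a{4}' matches exactly 4 consecutive a's (greedy, non-overlapping).
String: 'baaabababbaa'
Scanning for runs of a's:
  Run at pos 1: 'aaa' (length 3) -> 0 match(es)
  Run at pos 5: 'a' (length 1) -> 0 match(es)
  Run at pos 7: 'a' (length 1) -> 0 match(es)
  Run at pos 10: 'aa' (length 2) -> 0 match(es)
Matches found: []
Total: 0

0


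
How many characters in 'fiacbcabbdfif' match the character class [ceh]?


Character class [ceh] matches any of: {c, e, h}
Scanning string 'fiacbcabbdfif' character by character:
  pos 0: 'f' -> no
  pos 1: 'i' -> no
  pos 2: 'a' -> no
  pos 3: 'c' -> MATCH
  pos 4: 'b' -> no
  pos 5: 'c' -> MATCH
  pos 6: 'a' -> no
  pos 7: 'b' -> no
  pos 8: 'b' -> no
  pos 9: 'd' -> no
  pos 10: 'f' -> no
  pos 11: 'i' -> no
  pos 12: 'f' -> no
Total matches: 2

2


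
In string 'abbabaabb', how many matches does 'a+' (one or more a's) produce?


Pattern 'a+' matches one or more consecutive a's.
String: 'abbabaabb'
Scanning for runs of a:
  Match 1: 'a' (length 1)
  Match 2: 'a' (length 1)
  Match 3: 'aa' (length 2)
Total matches: 3

3


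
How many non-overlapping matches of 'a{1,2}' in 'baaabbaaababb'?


Pattern 'a{1,2}' matches between 1 and 2 consecutive a's (greedy).
String: 'baaabbaaababb'
Finding runs of a's and applying greedy matching:
  Run at pos 1: 'aaa' (length 3)
  Run at pos 6: 'aaa' (length 3)
  Run at pos 10: 'a' (length 1)
Matches: ['aa', 'a', 'aa', 'a', 'a']
Count: 5

5


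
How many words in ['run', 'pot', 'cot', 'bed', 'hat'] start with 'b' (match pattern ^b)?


Pattern ^b anchors to start of word. Check which words begin with 'b':
  'run' -> no
  'pot' -> no
  'cot' -> no
  'bed' -> MATCH (starts with 'b')
  'hat' -> no
Matching words: ['bed']
Count: 1

1


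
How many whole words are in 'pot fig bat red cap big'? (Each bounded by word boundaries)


Word boundaries (\b) mark the start/end of each word.
Text: 'pot fig bat red cap big'
Splitting by whitespace:
  Word 1: 'pot'
  Word 2: 'fig'
  Word 3: 'bat'
  Word 4: 'red'
  Word 5: 'cap'
  Word 6: 'big'
Total whole words: 6

6


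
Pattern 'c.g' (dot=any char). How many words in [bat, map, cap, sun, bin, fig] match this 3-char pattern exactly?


Pattern 'c.g' means: starts with 'c', any single char, ends with 'g'.
Checking each word (must be exactly 3 chars):
  'bat' (len=3): no
  'map' (len=3): no
  'cap' (len=3): no
  'sun' (len=3): no
  'bin' (len=3): no
  'fig' (len=3): no
Matching words: []
Total: 0

0


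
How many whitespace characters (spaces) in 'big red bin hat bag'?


\s matches whitespace characters (spaces, tabs, etc.).
Text: 'big red bin hat bag'
This text has 5 words separated by spaces.
Number of spaces = number of words - 1 = 5 - 1 = 4

4


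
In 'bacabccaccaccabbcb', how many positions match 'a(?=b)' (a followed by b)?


Lookahead 'a(?=b)' matches 'a' only when followed by 'b'.
String: 'bacabccaccaccabbcb'
Checking each position where char is 'a':
  pos 1: 'a' -> no (next='c')
  pos 3: 'a' -> MATCH (next='b')
  pos 7: 'a' -> no (next='c')
  pos 10: 'a' -> no (next='c')
  pos 13: 'a' -> MATCH (next='b')
Matching positions: [3, 13]
Count: 2

2


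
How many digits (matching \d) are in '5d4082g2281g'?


\d matches any digit 0-9.
Scanning '5d4082g2281g':
  pos 0: '5' -> DIGIT
  pos 2: '4' -> DIGIT
  pos 3: '0' -> DIGIT
  pos 4: '8' -> DIGIT
  pos 5: '2' -> DIGIT
  pos 7: '2' -> DIGIT
  pos 8: '2' -> DIGIT
  pos 9: '8' -> DIGIT
  pos 10: '1' -> DIGIT
Digits found: ['5', '4', '0', '8', '2', '2', '2', '8', '1']
Total: 9

9


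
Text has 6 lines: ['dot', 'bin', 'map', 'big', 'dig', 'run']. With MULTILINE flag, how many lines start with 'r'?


With MULTILINE flag, ^ matches the start of each line.
Lines: ['dot', 'bin', 'map', 'big', 'dig', 'run']
Checking which lines start with 'r':
  Line 1: 'dot' -> no
  Line 2: 'bin' -> no
  Line 3: 'map' -> no
  Line 4: 'big' -> no
  Line 5: 'dig' -> no
  Line 6: 'run' -> MATCH
Matching lines: ['run']
Count: 1

1


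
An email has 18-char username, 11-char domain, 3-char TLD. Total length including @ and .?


An email address has format: username@domain.tld
Username length: 18
'@' character: 1
Domain length: 11
'.' character: 1
TLD length: 3
Total = 18 + 1 + 11 + 1 + 3 = 34

34


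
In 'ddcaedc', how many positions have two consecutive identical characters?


Looking for consecutive identical characters in 'ddcaedc':
  pos 0-1: 'd' vs 'd' -> MATCH ('dd')
  pos 1-2: 'd' vs 'c' -> different
  pos 2-3: 'c' vs 'a' -> different
  pos 3-4: 'a' vs 'e' -> different
  pos 4-5: 'e' vs 'd' -> different
  pos 5-6: 'd' vs 'c' -> different
Consecutive identical pairs: ['dd']
Count: 1

1


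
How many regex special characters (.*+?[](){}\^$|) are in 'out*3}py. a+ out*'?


Regex special characters are: . * + ? [ ] ( ) { } \ ^ $ |
Scanning 'out*3}py. a+ out*':
  pos 3: '*' -> SPECIAL
  pos 5: '}' -> SPECIAL
  pos 8: '.' -> SPECIAL
  pos 11: '+' -> SPECIAL
  pos 16: '*' -> SPECIAL
Special chars found: ['*', '}', '.', '+', '*']
Total: 5

5


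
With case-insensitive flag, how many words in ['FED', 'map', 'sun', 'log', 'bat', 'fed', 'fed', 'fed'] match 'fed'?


Case-insensitive matching: compare each word's lowercase form to 'fed'.
  'FED' -> lower='fed' -> MATCH
  'map' -> lower='map' -> no
  'sun' -> lower='sun' -> no
  'log' -> lower='log' -> no
  'bat' -> lower='bat' -> no
  'fed' -> lower='fed' -> MATCH
  'fed' -> lower='fed' -> MATCH
  'fed' -> lower='fed' -> MATCH
Matches: ['FED', 'fed', 'fed', 'fed']
Count: 4

4


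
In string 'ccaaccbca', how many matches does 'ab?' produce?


Pattern 'ab?' matches 'a' optionally followed by 'b'.
String: 'ccaaccbca'
Scanning left to right for 'a' then checking next char:
  Match 1: 'a' (a not followed by b)
  Match 2: 'a' (a not followed by b)
  Match 3: 'a' (a not followed by b)
Total matches: 3

3


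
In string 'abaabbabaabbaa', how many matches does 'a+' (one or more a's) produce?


Pattern 'a+' matches one or more consecutive a's.
String: 'abaabbabaabbaa'
Scanning for runs of a:
  Match 1: 'a' (length 1)
  Match 2: 'aa' (length 2)
  Match 3: 'a' (length 1)
  Match 4: 'aa' (length 2)
  Match 5: 'aa' (length 2)
Total matches: 5

5


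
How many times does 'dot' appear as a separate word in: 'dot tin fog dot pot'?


Scanning each word for exact match 'dot':
  Word 1: 'dot' -> MATCH
  Word 2: 'tin' -> no
  Word 3: 'fog' -> no
  Word 4: 'dot' -> MATCH
  Word 5: 'pot' -> no
Total matches: 2

2


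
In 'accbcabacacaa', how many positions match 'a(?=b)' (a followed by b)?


Lookahead 'a(?=b)' matches 'a' only when followed by 'b'.
String: 'accbcabacacaa'
Checking each position where char is 'a':
  pos 0: 'a' -> no (next='c')
  pos 5: 'a' -> MATCH (next='b')
  pos 7: 'a' -> no (next='c')
  pos 9: 'a' -> no (next='c')
  pos 11: 'a' -> no (next='a')
Matching positions: [5]
Count: 1

1


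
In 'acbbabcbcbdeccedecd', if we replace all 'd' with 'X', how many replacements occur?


re.sub('d', 'X', text) replaces every occurrence of 'd' with 'X'.
Text: 'acbbabcbcbdeccedecd'
Scanning for 'd':
  pos 10: 'd' -> replacement #1
  pos 15: 'd' -> replacement #2
  pos 18: 'd' -> replacement #3
Total replacements: 3

3


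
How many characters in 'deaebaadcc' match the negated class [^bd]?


Negated class [^bd] matches any char NOT in {b, d}
Scanning 'deaebaadcc':
  pos 0: 'd' -> no (excluded)
  pos 1: 'e' -> MATCH
  pos 2: 'a' -> MATCH
  pos 3: 'e' -> MATCH
  pos 4: 'b' -> no (excluded)
  pos 5: 'a' -> MATCH
  pos 6: 'a' -> MATCH
  pos 7: 'd' -> no (excluded)
  pos 8: 'c' -> MATCH
  pos 9: 'c' -> MATCH
Total matches: 7

7


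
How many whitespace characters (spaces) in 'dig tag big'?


\s matches whitespace characters (spaces, tabs, etc.).
Text: 'dig tag big'
This text has 3 words separated by spaces.
Number of spaces = number of words - 1 = 3 - 1 = 2

2


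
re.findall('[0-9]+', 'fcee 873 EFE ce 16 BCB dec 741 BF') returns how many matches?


Pattern '[0-9]+' finds one or more digits.
Text: 'fcee 873 EFE ce 16 BCB dec 741 BF'
Scanning for matches:
  Match 1: '873'
  Match 2: '16'
  Match 3: '741'
Total matches: 3

3


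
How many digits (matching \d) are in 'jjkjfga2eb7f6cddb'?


\d matches any digit 0-9.
Scanning 'jjkjfga2eb7f6cddb':
  pos 7: '2' -> DIGIT
  pos 10: '7' -> DIGIT
  pos 12: '6' -> DIGIT
Digits found: ['2', '7', '6']
Total: 3

3


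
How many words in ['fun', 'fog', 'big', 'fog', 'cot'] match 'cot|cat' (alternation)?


Alternation 'cot|cat' matches either 'cot' or 'cat'.
Checking each word:
  'fun' -> no
  'fog' -> no
  'big' -> no
  'fog' -> no
  'cot' -> MATCH
Matches: ['cot']
Count: 1

1


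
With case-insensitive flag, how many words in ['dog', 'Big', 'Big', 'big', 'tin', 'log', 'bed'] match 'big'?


Case-insensitive matching: compare each word's lowercase form to 'big'.
  'dog' -> lower='dog' -> no
  'Big' -> lower='big' -> MATCH
  'Big' -> lower='big' -> MATCH
  'big' -> lower='big' -> MATCH
  'tin' -> lower='tin' -> no
  'log' -> lower='log' -> no
  'bed' -> lower='bed' -> no
Matches: ['Big', 'Big', 'big']
Count: 3

3


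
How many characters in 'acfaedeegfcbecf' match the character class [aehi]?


Character class [aehi] matches any of: {a, e, h, i}
Scanning string 'acfaedeegfcbecf' character by character:
  pos 0: 'a' -> MATCH
  pos 1: 'c' -> no
  pos 2: 'f' -> no
  pos 3: 'a' -> MATCH
  pos 4: 'e' -> MATCH
  pos 5: 'd' -> no
  pos 6: 'e' -> MATCH
  pos 7: 'e' -> MATCH
  pos 8: 'g' -> no
  pos 9: 'f' -> no
  pos 10: 'c' -> no
  pos 11: 'b' -> no
  pos 12: 'e' -> MATCH
  pos 13: 'c' -> no
  pos 14: 'f' -> no
Total matches: 6

6


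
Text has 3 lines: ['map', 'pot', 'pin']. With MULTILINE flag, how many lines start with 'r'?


With MULTILINE flag, ^ matches the start of each line.
Lines: ['map', 'pot', 'pin']
Checking which lines start with 'r':
  Line 1: 'map' -> no
  Line 2: 'pot' -> no
  Line 3: 'pin' -> no
Matching lines: []
Count: 0

0


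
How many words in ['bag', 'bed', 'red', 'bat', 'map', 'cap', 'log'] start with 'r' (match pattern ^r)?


Pattern ^r anchors to start of word. Check which words begin with 'r':
  'bag' -> no
  'bed' -> no
  'red' -> MATCH (starts with 'r')
  'bat' -> no
  'map' -> no
  'cap' -> no
  'log' -> no
Matching words: ['red']
Count: 1

1


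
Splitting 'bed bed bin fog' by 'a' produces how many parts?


Splitting by 'a' breaks the string at each occurrence of the separator.
Text: 'bed bed bin fog'
Parts after split:
  Part 1: 'bed bed bin fog'
Total parts: 1

1


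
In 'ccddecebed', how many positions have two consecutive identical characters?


Looking for consecutive identical characters in 'ccddecebed':
  pos 0-1: 'c' vs 'c' -> MATCH ('cc')
  pos 1-2: 'c' vs 'd' -> different
  pos 2-3: 'd' vs 'd' -> MATCH ('dd')
  pos 3-4: 'd' vs 'e' -> different
  pos 4-5: 'e' vs 'c' -> different
  pos 5-6: 'c' vs 'e' -> different
  pos 6-7: 'e' vs 'b' -> different
  pos 7-8: 'b' vs 'e' -> different
  pos 8-9: 'e' vs 'd' -> different
Consecutive identical pairs: ['cc', 'dd']
Count: 2

2


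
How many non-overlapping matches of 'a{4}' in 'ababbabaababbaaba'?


Pattern 'a{4}' matches exactly 4 consecutive a's (greedy, non-overlapping).
String: 'ababbabaababbaaba'
Scanning for runs of a's:
  Run at pos 0: 'a' (length 1) -> 0 match(es)
  Run at pos 2: 'a' (length 1) -> 0 match(es)
  Run at pos 5: 'a' (length 1) -> 0 match(es)
  Run at pos 7: 'aa' (length 2) -> 0 match(es)
  Run at pos 10: 'a' (length 1) -> 0 match(es)
  Run at pos 13: 'aa' (length 2) -> 0 match(es)
  Run at pos 16: 'a' (length 1) -> 0 match(es)
Matches found: []
Total: 0

0


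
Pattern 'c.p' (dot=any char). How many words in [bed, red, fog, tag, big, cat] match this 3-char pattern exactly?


Pattern 'c.p' means: starts with 'c', any single char, ends with 'p'.
Checking each word (must be exactly 3 chars):
  'bed' (len=3): no
  'red' (len=3): no
  'fog' (len=3): no
  'tag' (len=3): no
  'big' (len=3): no
  'cat' (len=3): no
Matching words: []
Total: 0

0


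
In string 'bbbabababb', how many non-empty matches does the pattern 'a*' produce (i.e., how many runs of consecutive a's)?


Pattern 'a*' matches zero or more a's. We want non-empty runs of consecutive a's.
String: 'bbbabababb'
Walking through the string to find runs of a's:
  Run 1: positions 3-3 -> 'a'
  Run 2: positions 5-5 -> 'a'
  Run 3: positions 7-7 -> 'a'
Non-empty runs found: ['a', 'a', 'a']
Count: 3

3
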